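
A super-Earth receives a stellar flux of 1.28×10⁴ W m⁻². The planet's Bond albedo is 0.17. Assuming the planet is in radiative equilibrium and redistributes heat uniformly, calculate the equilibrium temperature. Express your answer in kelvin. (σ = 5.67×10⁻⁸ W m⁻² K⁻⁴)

T_eq ≈ 465 K

Energy balance: absorbed = emitted ⇒ πR²·S(1−A) = 4πR²·σT_eq⁴, so T_eq⁴ = S(1−A)/(4σ).
T_eq = [1.28×10⁴ × 0.83 / (4 × 5.67×10⁻⁸)]^(1/4) = (4.68×10¹⁰)^(1/4) = 465 K.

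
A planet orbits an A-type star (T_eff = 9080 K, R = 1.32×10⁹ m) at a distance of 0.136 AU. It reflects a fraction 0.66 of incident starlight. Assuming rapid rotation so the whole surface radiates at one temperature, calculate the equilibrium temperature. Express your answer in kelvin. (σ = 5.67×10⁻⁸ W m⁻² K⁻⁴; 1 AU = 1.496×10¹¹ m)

d = 0.136 AU = 2.03×10¹⁰ m.
L = 4πR_⋆²σT_⋆⁴ = 4π(1.32×10⁹)² × 5.67×10⁻⁸ × (9080)⁴ = 8.44×10²⁷ W.
S = L/(4πd²) = 1.62×10⁶ W m⁻².
Energy balance: absorbed = emitted ⇒ πR²·S(1−A) = 4πR²·σT_eq⁴, so T_eq⁴ = S(1−A)/(4σ).
T_eq = [1.62×10⁶ × 0.34 / (4 × 5.67×10⁻⁸)]^(1/4) = (2.43×10¹²)^(1/4) = 1250 K.

T_eq ≈ 1250 K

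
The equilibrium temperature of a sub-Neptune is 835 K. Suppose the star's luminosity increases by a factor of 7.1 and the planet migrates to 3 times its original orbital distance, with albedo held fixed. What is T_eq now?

T_eq ≈ 787 K

T_eq ∝ L^(1/4) · d^(−1/2).
T′ = 835 × 7.1^(1/4) / 3^(1/2) = 787 K.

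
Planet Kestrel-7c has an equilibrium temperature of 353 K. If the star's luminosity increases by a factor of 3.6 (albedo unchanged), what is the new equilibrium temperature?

T_eq ≈ 486 K

T_eq ∝ L^(1/4) · d^(−1/2).
T′ = 353 × 3.6^(1/4) = 486 K.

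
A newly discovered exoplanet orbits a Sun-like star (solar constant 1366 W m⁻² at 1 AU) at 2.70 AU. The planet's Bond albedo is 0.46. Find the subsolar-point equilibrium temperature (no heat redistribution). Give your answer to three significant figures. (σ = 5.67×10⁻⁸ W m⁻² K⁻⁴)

T_ss ≈ 206 K

Flux at 2.70 AU: S = 1366/2.70² = 187 W m⁻².
At the subsolar point the surface absorbs S(1−A) and emits σT⁴ per unit area — no factor of 4, since only the local patch is in balance.
T = [187 × 0.54 / 5.67×10⁻⁸]^(1/4) = (1.78×10⁹)^(1/4) = 206 K.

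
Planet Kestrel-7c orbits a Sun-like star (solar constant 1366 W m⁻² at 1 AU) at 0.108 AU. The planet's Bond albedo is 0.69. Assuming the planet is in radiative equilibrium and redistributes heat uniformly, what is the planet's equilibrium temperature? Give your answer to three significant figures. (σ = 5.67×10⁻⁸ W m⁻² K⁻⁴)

Flux at 0.108 AU: S = 1366/0.108² = 1.17×10⁵ W m⁻².
Energy balance: absorbed = emitted ⇒ πR²·S(1−A) = 4πR²·σT_eq⁴, so T_eq⁴ = S(1−A)/(4σ).
T_eq = [1.17×10⁵ × 0.31 / (4 × 5.67×10⁻⁸)]^(1/4) = (1.60×10¹¹)^(1/4) = 633 K.

T_eq ≈ 633 K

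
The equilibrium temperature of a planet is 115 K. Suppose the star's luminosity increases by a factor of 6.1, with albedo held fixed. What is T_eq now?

T_eq ≈ 181 K

T_eq ∝ L^(1/4) · d^(−1/2).
T′ = 115 × 6.1^(1/4) = 181 K.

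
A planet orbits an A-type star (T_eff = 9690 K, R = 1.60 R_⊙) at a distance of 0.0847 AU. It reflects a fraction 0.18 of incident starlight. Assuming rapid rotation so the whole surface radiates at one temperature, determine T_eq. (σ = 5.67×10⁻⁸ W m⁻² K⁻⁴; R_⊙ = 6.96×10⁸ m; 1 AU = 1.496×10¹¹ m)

T_eq ≈ 1930 K

R_⋆ = 1.60 × 6.96×10⁸ = 1.11×10⁹ m.
d = 0.0847 AU = 1.27×10¹⁰ m.
L = 4πR_⋆²σT_⋆⁴ = 4π(1.11×10⁹)² × 5.67×10⁻⁸ × (9690)⁴ = 7.79×10²⁷ W.
S = L/(4πd²) = 3.86×10⁶ W m⁻².
Energy balance: absorbed = emitted ⇒ πR²·S(1−A) = 4πR²·σT_eq⁴, so T_eq⁴ = S(1−A)/(4σ).
T_eq = [3.86×10⁶ × 0.82 / (4 × 5.67×10⁻⁸)]^(1/4) = (1.40×10¹³)^(1/4) = 1930 K.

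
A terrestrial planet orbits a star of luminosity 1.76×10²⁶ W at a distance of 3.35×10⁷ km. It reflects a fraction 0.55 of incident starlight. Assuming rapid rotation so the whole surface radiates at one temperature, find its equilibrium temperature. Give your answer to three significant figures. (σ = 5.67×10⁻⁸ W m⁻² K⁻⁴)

d = 3.35×10⁷ km = 3.35×10¹⁰ m.
Flux: S = L/(4πd²) = 1.76×10²⁶/(4π×(3.35×10¹⁰)²) = 1.25×10⁴ W m⁻².
Energy balance: absorbed = emitted ⇒ πR²·S(1−A) = 4πR²·σT_eq⁴, so T_eq⁴ = S(1−A)/(4σ).
T_eq = [1.25×10⁴ × 0.45 / (4 × 5.67×10⁻⁸)]^(1/4) = (2.48×10¹⁰)^(1/4) = 397 K.

T_eq ≈ 397 K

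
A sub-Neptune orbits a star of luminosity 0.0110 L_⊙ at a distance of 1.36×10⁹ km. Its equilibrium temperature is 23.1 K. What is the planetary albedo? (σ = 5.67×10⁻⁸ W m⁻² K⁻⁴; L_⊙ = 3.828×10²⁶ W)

d = 1.36×10⁹ km = 1.36×10¹² m.
L = 0.0110 × 3.828×10²⁶ = 4.21×10²⁴ W.
Flux: S = L/(4πd²) = 4.21×10²⁴/(4π×(1.36×10¹²)²) = 0.181 W m⁻².
From T_eq⁴ = S(1−A)/(4σ): 1−A = 4σT_eq⁴/S.
1−A = 4 × 5.67×10⁻⁸ × (23.1)⁴ / 0.181 = 0.356.

A ≈ 0.64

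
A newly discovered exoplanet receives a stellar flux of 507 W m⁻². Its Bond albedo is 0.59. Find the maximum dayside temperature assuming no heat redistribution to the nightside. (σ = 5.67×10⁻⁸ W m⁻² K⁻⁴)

With no redistribution each surface element balances locally: S(1−A) = σT⁴.
T = [507 × 0.41 / 5.67×10⁻⁸]^(1/4) = (3.67×10⁹)^(1/4) = 246 K.

T_ss ≈ 246 K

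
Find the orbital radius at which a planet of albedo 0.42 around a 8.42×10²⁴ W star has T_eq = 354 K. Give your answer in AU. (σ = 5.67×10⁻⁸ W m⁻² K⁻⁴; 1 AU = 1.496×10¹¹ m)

From T_eq⁴ = L(1−A)/(16πσd²): d = √[L(1−A)/(16πσT_eq⁴)].
d = √[8.42×10²⁴ × 0.58 / (16π × 5.67×10⁻⁸ × (354)⁴)] = 1.04×10¹⁰ m = 0.0698 AU.

d ≈ 0.0698 AU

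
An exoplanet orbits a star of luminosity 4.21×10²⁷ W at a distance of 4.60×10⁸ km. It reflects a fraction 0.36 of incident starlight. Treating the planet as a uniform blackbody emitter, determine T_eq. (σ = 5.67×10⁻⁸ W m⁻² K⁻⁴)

d = 4.60×10⁸ km = 4.60×10¹¹ m.
Flux: S = L/(4πd²) = 4.21×10²⁷/(4π×(4.60×10¹¹)²) = 1580 W m⁻².
Energy balance: absorbed = emitted ⇒ πR²·S(1−A) = 4πR²·σT_eq⁴, so T_eq⁴ = S(1−A)/(4σ).
T_eq = [1580 × 0.64 / (4 × 5.67×10⁻⁸)]^(1/4) = (4.47×10⁹)^(1/4) = 259 K.

T_eq ≈ 259 K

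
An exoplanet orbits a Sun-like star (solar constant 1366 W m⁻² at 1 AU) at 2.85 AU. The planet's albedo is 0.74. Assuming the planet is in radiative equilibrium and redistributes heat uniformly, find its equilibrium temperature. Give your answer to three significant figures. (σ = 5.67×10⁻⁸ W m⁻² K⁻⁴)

Flux at 2.85 AU: S = 1366/2.85² = 168 W m⁻².
Energy balance: absorbed = emitted ⇒ πR²·S(1−A) = 4πR²·σT_eq⁴, so T_eq⁴ = S(1−A)/(4σ).
T_eq = [168 × 0.26 / (4 × 5.67×10⁻⁸)]^(1/4) = (1.93×10⁸)^(1/4) = 118 K.

T_eq ≈ 118 K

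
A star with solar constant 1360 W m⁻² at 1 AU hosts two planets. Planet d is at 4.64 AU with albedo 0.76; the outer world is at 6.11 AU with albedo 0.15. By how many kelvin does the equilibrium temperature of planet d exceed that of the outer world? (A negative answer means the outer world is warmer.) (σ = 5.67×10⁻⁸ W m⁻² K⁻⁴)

T_eq = [S₀(1−A)/(4σd²)]^(1/4), so T ∝ (1−A)^(1/4) / √d.
T₁ = [1360×0.24/(4×5.67×10⁻⁸×4.64²)]^(1/4) = 90.42 K.
T₂ = [1360×0.85/(4×5.67×10⁻⁸×6.11²)]^(1/4) = 108.10 K.

ΔT ≈ -17.7 K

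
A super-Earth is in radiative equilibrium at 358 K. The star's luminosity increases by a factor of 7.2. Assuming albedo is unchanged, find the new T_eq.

T_eq ∝ L^(1/4) · d^(−1/2).
T′ = 358 × 7.2^(1/4) = 586 K.

T_eq ≈ 586 K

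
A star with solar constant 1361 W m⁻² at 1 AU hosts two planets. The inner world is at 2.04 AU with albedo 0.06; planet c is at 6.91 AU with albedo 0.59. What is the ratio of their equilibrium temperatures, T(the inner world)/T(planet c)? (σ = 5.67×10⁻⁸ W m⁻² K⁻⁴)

T₁/T₂ ≈ 2.265

T_eq = [S₀(1−A)/(4σd²)]^(1/4), so T ∝ (1−A)^(1/4) / √d.
T₁ = [1361×0.94/(4×5.67×10⁻⁸×2.04²)]^(1/4) = 191.88 K.
T₂ = [1361×0.41/(4×5.67×10⁻⁸×6.91²)]^(1/4) = 84.72 K.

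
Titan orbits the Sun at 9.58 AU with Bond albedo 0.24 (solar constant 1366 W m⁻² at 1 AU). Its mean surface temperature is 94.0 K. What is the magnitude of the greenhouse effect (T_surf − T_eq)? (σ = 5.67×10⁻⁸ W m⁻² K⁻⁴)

S = 1366/9.58² = 14.88 W m⁻².
T_eq = [S(1−A)/(4σ)]^(1/4) = [14.88×0.76/(4×5.67×10⁻⁸)]^(1/4) = 84.0 K.
ΔT = T_surf − T_eq = 94 − 84.0.

ΔT ≈ 10.0 K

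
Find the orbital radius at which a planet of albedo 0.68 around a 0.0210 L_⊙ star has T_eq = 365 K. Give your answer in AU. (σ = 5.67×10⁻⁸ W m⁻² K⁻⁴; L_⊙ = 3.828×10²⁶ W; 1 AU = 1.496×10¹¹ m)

L = 0.0210 × 3.828×10²⁶ = 8.04×10²⁴ W.
From T_eq⁴ = L(1−A)/(16πσd²): d = √[L(1−A)/(16πσT_eq⁴)].
d = √[8.04×10²⁴ × 0.32 / (16π × 5.67×10⁻⁸ × (365)⁴)] = 7.13×10⁹ m = 0.0477 AU.

d ≈ 0.0477 AU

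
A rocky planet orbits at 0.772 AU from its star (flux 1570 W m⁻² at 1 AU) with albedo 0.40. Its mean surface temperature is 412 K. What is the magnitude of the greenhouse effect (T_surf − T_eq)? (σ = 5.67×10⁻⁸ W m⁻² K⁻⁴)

S = 1570/0.772² = 2634 W m⁻².
T_eq = [S(1−A)/(4σ)]^(1/4) = [2634×0.60/(4×5.67×10⁻⁸)]^(1/4) = 288.9 K.
ΔT = T_surf − T_eq = 412 − 288.9.

ΔT ≈ 123.1 K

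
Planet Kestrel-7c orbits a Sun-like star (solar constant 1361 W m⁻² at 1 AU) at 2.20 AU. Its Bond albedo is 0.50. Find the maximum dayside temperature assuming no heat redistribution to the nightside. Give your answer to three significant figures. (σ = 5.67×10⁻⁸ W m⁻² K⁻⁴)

T_ss ≈ 223 K

Flux at 2.20 AU: S = 1361/2.20² = 281 W m⁻².
With no redistribution each surface element balances locally: S(1−A) = σT⁴.
T = [281 × 0.50 / 5.67×10⁻⁸]^(1/4) = (2.48×10⁹)^(1/4) = 223 K.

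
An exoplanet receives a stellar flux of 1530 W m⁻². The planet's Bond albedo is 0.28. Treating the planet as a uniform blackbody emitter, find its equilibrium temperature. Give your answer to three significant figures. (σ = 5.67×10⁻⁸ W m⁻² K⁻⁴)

T_eq ≈ 264 K

Energy balance: absorbed = emitted ⇒ πR²·S(1−A) = 4πR²·σT_eq⁴, so T_eq⁴ = S(1−A)/(4σ).
T_eq = [1530 × 0.72 / (4 × 5.67×10⁻⁸)]^(1/4) = (4.86×10⁹)^(1/4) = 264 K.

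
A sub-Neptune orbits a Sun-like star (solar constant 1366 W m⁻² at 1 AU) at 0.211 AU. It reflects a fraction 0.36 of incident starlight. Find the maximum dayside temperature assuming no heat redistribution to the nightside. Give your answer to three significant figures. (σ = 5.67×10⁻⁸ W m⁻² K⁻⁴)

Flux at 0.211 AU: S = 1366/0.211² = 3.07×10⁴ W m⁻².
With no redistribution each surface element balances locally: S(1−A) = σT⁴.
T = [3.07×10⁴ × 0.64 / 5.67×10⁻⁸]^(1/4) = (3.46×10¹¹)^(1/4) = 767 K.

T_ss ≈ 767 K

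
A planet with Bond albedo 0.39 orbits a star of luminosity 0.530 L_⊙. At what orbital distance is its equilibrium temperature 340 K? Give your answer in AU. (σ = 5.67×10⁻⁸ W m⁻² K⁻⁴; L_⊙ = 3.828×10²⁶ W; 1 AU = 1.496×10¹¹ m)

L = 0.530 × 3.828×10²⁶ = 2.03×10²⁶ W.
From T_eq⁴ = L(1−A)/(16πσd²): d = √[L(1−A)/(16πσT_eq⁴)].
d = √[2.03×10²⁶ × 0.61 / (16π × 5.67×10⁻⁸ × (340)⁴)] = 5.70×10¹⁰ m = 0.381 AU.

d ≈ 0.381 AU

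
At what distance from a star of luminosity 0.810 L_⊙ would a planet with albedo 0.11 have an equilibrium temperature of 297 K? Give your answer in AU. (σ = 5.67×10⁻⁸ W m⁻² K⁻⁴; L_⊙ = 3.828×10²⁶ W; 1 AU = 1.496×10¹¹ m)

d ≈ 0.746 AU

L = 0.810 × 3.828×10²⁶ = 3.10×10²⁶ W.
From T_eq⁴ = L(1−A)/(16πσd²): d = √[L(1−A)/(16πσT_eq⁴)].
d = √[3.10×10²⁶ × 0.89 / (16π × 5.67×10⁻⁸ × (297)⁴)] = 1.12×10¹¹ m = 0.746 AU.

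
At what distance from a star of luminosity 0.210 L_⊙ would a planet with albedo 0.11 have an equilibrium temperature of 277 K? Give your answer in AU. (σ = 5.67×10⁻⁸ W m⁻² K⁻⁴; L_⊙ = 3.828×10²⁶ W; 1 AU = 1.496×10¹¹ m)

d ≈ 0.436 AU

L = 0.210 × 3.828×10²⁶ = 8.04×10²⁵ W.
From T_eq⁴ = L(1−A)/(16πσd²): d = √[L(1−A)/(16πσT_eq⁴)].
d = √[8.04×10²⁵ × 0.89 / (16π × 5.67×10⁻⁸ × (277)⁴)] = 6.53×10¹⁰ m = 0.436 AU.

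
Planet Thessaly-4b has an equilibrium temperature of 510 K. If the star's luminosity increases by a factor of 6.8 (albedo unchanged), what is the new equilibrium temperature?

T_eq ∝ L^(1/4) · d^(−1/2).
T′ = 510 × 6.8^(1/4) = 824 K.

T_eq ≈ 824 K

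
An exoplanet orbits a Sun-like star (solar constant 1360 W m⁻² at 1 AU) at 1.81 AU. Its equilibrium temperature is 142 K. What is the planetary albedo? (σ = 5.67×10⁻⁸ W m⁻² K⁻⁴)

Flux at 1.81 AU: S = 1360/1.81² = 415 W m⁻².
From T_eq⁴ = S(1−A)/(4σ): 1−A = 4σT_eq⁴/S.
1−A = 4 × 5.67×10⁻⁸ × (142)⁴ / 415 = 0.222.

A ≈ 0.78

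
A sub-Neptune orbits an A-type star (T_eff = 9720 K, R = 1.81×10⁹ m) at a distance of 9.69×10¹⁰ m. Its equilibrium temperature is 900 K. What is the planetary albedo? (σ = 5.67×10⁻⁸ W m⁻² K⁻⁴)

L = 4πR_⋆²σT_⋆⁴ = 4π(1.81×10⁹)² × 5.67×10⁻⁸ × (9720)⁴ = 2.08×10²⁸ W.
S = L/(4πd²) = 1.77×10⁵ W m⁻².
From T_eq⁴ = S(1−A)/(4σ): 1−A = 4σT_eq⁴/S.
1−A = 4 × 5.67×10⁻⁸ × (900)⁴ / 1.77×10⁵ = 0.843.

A ≈ 0.16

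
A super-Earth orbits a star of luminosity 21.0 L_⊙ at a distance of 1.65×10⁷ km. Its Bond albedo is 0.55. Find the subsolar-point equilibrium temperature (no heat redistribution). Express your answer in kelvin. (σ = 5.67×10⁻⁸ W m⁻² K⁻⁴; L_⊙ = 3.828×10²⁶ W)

d = 1.65×10⁷ km = 1.65×10¹⁰ m.
L = 21.0 × 3.828×10²⁶ = 8.04×10²⁷ W.
Flux: S = L/(4πd²) = 8.04×10²⁷/(4π×(1.65×10¹⁰)²) = 2.35×10⁶ W m⁻².
At the subsolar point the surface absorbs S(1−A) and emits σT⁴ per unit area — no factor of 4, since only the local patch is in balance.
T = [2.35×10⁶ × 0.45 / 5.67×10⁻⁸]^(1/4) = (1.86×10¹³)^(1/4) = 2080 K.

T_ss ≈ 2080 K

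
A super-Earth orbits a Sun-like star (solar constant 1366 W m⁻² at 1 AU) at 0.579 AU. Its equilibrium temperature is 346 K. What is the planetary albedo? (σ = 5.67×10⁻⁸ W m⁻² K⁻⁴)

Flux at 0.579 AU: S = 1366/0.579² = 4070 W m⁻².
From T_eq⁴ = S(1−A)/(4σ): 1−A = 4σT_eq⁴/S.
1−A = 4 × 5.67×10⁻⁸ × (346)⁴ / 4070 = 0.798.

A ≈ 0.20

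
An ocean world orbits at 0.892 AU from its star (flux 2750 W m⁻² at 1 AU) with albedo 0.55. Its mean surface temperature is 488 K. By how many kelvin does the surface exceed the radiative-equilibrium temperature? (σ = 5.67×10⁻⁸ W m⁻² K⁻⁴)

ΔT ≈ 200.2 K

S = 2750/0.892² = 3456 W m⁻².
T_eq = [S(1−A)/(4σ)]^(1/4) = [3456×0.45/(4×5.67×10⁻⁸)]^(1/4) = 287.8 K.
ΔT = T_surf − T_eq = 488 − 287.8.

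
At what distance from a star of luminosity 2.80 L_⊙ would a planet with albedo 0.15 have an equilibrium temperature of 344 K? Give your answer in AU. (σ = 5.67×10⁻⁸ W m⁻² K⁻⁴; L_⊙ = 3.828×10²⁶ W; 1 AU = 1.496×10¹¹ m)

d ≈ 1.01 AU

L = 2.80 × 3.828×10²⁶ = 1.07×10²⁷ W.
From T_eq⁴ = L(1−A)/(16πσd²): d = √[L(1−A)/(16πσT_eq⁴)].
d = √[1.07×10²⁷ × 0.85 / (16π × 5.67×10⁻⁸ × (344)⁴)] = 1.51×10¹¹ m = 1.01 AU.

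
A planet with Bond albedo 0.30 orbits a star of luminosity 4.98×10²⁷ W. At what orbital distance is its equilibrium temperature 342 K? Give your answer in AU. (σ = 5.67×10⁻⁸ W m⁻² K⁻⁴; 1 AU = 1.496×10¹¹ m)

d ≈ 2.00 AU

From T_eq⁴ = L(1−A)/(16πσd²): d = √[L(1−A)/(16πσT_eq⁴)].
d = √[4.98×10²⁷ × 0.70 / (16π × 5.67×10⁻⁸ × (342)⁴)] = 2.99×10¹¹ m = 2.00 AU.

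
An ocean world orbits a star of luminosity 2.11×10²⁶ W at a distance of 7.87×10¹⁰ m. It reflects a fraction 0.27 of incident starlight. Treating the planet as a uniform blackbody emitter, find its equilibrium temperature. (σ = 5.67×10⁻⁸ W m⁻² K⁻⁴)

Flux: S = L/(4πd²) = 2.11×10²⁶/(4π×(7.87×10¹⁰)²) = 2710 W m⁻².
Energy balance: absorbed = emitted ⇒ πR²·S(1−A) = 4πR²·σT_eq⁴, so T_eq⁴ = S(1−A)/(4σ).
T_eq = [2710 × 0.73 / (4 × 5.67×10⁻⁸)]^(1/4) = (8.73×10⁹)^(1/4) = 306 K.

T_eq ≈ 306 K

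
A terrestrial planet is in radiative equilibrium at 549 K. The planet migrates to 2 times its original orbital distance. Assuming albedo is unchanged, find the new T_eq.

T_eq ≈ 388 K

T_eq ∝ L^(1/4) · d^(−1/2).
T′ = 549 / 2^(1/2) = 388 K.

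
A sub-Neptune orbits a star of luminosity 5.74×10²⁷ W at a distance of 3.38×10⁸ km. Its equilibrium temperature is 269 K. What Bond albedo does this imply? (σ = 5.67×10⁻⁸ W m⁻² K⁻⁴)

A ≈ 0.70

d = 3.38×10⁸ km = 3.38×10¹¹ m.
Flux: S = L/(4πd²) = 5.74×10²⁷/(4π×(3.38×10¹¹)²) = 4000 W m⁻².
From T_eq⁴ = S(1−A)/(4σ): 1−A = 4σT_eq⁴/S.
1−A = 4 × 5.67×10⁻⁸ × (269)⁴ / 4000 = 0.297.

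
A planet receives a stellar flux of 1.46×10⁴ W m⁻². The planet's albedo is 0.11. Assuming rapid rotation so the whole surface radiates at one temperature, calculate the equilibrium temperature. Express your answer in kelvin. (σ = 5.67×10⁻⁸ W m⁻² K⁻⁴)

T_eq ≈ 489 K

Energy balance: absorbed = emitted ⇒ πR²·S(1−A) = 4πR²·σT_eq⁴, so T_eq⁴ = S(1−A)/(4σ).
T_eq = [1.46×10⁴ × 0.89 / (4 × 5.67×10⁻⁸)]^(1/4) = (5.73×10¹⁰)^(1/4) = 489 K.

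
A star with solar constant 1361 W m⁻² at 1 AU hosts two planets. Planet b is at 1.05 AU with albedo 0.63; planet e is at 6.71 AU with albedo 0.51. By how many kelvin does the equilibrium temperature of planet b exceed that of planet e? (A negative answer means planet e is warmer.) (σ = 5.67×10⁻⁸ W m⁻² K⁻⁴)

ΔT ≈ 121.9 K

T_eq = [S₀(1−A)/(4σd²)]^(1/4), so T ∝ (1−A)^(1/4) / √d.
T₁ = [1361×0.37/(4×5.67×10⁻⁸×1.05²)]^(1/4) = 211.84 K.
T₂ = [1361×0.49/(4×5.67×10⁻⁸×6.71²)]^(1/4) = 89.90 K.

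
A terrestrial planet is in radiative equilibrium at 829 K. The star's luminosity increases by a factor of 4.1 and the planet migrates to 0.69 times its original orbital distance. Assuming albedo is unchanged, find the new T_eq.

T_eq ∝ L^(1/4) · d^(−1/2).
T′ = 829 × 4.1^(1/4) / 0.69^(1/2) = 1420 K.

T_eq ≈ 1420 K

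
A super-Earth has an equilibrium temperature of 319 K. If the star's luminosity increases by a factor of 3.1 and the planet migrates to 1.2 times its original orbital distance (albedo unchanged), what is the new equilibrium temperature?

T_eq ≈ 386 K

T_eq ∝ L^(1/4) · d^(−1/2).
T′ = 319 × 3.1^(1/4) / 1.2^(1/2) = 386 K.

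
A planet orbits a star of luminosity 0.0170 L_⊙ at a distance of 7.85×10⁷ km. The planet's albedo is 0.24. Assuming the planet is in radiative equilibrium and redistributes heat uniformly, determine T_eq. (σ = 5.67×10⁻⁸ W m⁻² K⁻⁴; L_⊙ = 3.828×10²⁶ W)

T_eq ≈ 130 K

d = 7.85×10⁷ km = 7.85×10¹⁰ m.
L = 0.0170 × 3.828×10²⁶ = 6.51×10²⁴ W.
Flux: S = L/(4πd²) = 6.51×10²⁴/(4π×(7.85×10¹⁰)²) = 84.0 W m⁻².
Energy balance: absorbed = emitted ⇒ πR²·S(1−A) = 4πR²·σT_eq⁴, so T_eq⁴ = S(1−A)/(4σ).
T_eq = [84.0 × 0.76 / (4 × 5.67×10⁻⁸)]^(1/4) = (2.82×10⁸)^(1/4) = 130 K.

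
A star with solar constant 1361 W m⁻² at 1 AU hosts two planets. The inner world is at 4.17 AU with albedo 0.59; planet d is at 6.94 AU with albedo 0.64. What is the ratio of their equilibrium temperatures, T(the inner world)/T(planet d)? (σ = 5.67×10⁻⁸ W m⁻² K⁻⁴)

T₁/T₂ ≈ 1.333

T_eq = [S₀(1−A)/(4σd²)]^(1/4), so T ∝ (1−A)^(1/4) / √d.
T₁ = [1361×0.41/(4×5.67×10⁻⁸×4.17²)]^(1/4) = 109.06 K.
T₂ = [1361×0.36/(4×5.67×10⁻⁸×6.94²)]^(1/4) = 81.84 K.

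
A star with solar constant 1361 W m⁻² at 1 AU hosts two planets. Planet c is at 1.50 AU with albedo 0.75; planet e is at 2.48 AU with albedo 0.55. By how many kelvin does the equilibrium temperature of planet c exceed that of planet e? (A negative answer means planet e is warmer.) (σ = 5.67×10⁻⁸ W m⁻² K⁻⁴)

T_eq = [S₀(1−A)/(4σd²)]^(1/4), so T ∝ (1−A)^(1/4) / √d.
T₁ = [1361×0.25/(4×5.67×10⁻⁸×1.50²)]^(1/4) = 160.69 K.
T₂ = [1361×0.45/(4×5.67×10⁻⁸×2.48²)]^(1/4) = 144.75 K.

ΔT ≈ 15.9 K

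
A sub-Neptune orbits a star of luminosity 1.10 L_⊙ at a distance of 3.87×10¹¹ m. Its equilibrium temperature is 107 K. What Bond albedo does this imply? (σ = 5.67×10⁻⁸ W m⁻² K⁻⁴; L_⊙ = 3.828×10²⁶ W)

L = 1.10 × 3.828×10²⁶ = 4.21×10²⁶ W.
Flux: S = L/(4πd²) = 4.21×10²⁶/(4π×(3.87×10¹¹)²) = 224 W m⁻².
From T_eq⁴ = S(1−A)/(4σ): 1−A = 4σT_eq⁴/S.
1−A = 4 × 5.67×10⁻⁸ × (107)⁴ / 224 = 0.133.

A ≈ 0.87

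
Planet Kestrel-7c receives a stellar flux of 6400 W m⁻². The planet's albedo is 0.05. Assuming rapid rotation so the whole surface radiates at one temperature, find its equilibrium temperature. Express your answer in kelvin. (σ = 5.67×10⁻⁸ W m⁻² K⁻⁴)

Energy balance: absorbed = emitted ⇒ πR²·S(1−A) = 4πR²·σT_eq⁴, so T_eq⁴ = S(1−A)/(4σ).
T_eq = [6400 × 0.95 / (4 × 5.67×10⁻⁸)]^(1/4) = (2.68×10¹⁰)^(1/4) = 405 K.

T_eq ≈ 405 K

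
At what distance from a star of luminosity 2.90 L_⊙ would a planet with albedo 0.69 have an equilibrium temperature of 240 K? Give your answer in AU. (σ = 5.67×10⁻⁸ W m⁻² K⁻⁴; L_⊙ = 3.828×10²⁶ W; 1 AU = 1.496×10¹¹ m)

L = 2.90 × 3.828×10²⁶ = 1.11×10²⁷ W.
From T_eq⁴ = L(1−A)/(16πσd²): d = √[L(1−A)/(16πσT_eq⁴)].
d = √[1.11×10²⁷ × 0.31 / (16π × 5.67×10⁻⁸ × (240)⁴)] = 1.91×10¹¹ m = 1.28 AU.

d ≈ 1.28 AU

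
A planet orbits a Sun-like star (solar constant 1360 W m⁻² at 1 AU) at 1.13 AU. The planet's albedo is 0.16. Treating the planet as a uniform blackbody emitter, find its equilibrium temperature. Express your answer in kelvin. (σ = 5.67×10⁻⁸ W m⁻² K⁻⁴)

T_eq ≈ 251 K

Flux at 1.13 AU: S = 1360/1.13² = 1070 W m⁻².
Energy balance: absorbed = emitted ⇒ πR²·S(1−A) = 4πR²·σT_eq⁴, so T_eq⁴ = S(1−A)/(4σ).
T_eq = [1070 × 0.84 / (4 × 5.67×10⁻⁸)]^(1/4) = (3.94×10⁹)^(1/4) = 251 K.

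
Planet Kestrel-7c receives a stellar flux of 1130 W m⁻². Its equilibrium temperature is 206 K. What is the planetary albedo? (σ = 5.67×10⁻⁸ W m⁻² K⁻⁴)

A ≈ 0.64

From T_eq⁴ = S(1−A)/(4σ): 1−A = 4σT_eq⁴/S.
1−A = 4 × 5.67×10⁻⁸ × (206)⁴ / 1130 = 0.361.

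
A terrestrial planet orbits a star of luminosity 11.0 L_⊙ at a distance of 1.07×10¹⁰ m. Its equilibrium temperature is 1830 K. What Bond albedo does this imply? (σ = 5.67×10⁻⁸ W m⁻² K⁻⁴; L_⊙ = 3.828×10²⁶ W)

L = 11.0 × 3.828×10²⁶ = 4.21×10²⁷ W.
Flux: S = L/(4πd²) = 4.21×10²⁷/(4π×(1.07×10¹⁰)²) = 2.93×10⁶ W m⁻².
From T_eq⁴ = S(1−A)/(4σ): 1−A = 4σT_eq⁴/S.
1−A = 4 × 5.67×10⁻⁸ × (1830)⁴ / 2.93×10⁶ = 0.869.

A ≈ 0.13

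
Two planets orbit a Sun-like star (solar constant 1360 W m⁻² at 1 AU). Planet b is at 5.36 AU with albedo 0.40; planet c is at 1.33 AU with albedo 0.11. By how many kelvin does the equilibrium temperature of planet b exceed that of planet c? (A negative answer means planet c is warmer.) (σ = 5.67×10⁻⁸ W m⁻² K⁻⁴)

T_eq = [S₀(1−A)/(4σd²)]^(1/4), so T ∝ (1−A)^(1/4) / √d.
T₁ = [1360×0.60/(4×5.67×10⁻⁸×5.36²)]^(1/4) = 105.79 K.
T₂ = [1360×0.89/(4×5.67×10⁻⁸×1.33²)]^(1/4) = 234.37 K.

ΔT ≈ -128.6 K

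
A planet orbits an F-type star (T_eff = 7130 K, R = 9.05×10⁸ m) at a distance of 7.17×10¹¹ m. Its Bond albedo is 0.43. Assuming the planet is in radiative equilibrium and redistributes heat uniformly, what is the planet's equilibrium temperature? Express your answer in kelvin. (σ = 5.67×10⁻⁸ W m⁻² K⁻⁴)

L = 4πR_⋆²σT_⋆⁴ = 4π(9.05×10⁸)² × 5.67×10⁻⁸ × (7130)⁴ = 1.51×10²⁷ W.
S = L/(4πd²) = 233 W m⁻².
Energy balance: absorbed = emitted ⇒ πR²·S(1−A) = 4πR²·σT_eq⁴, so T_eq⁴ = S(1−A)/(4σ).
T_eq = [233 × 0.57 / (4 × 5.67×10⁻⁸)]^(1/4) = (5.87×10⁸)^(1/4) = 156 K.

T_eq ≈ 156 K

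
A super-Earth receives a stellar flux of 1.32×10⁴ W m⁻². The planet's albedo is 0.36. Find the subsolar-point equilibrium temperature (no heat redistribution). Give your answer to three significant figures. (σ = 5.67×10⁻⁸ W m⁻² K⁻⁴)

At the subsolar point the surface absorbs S(1−A) and emits σT⁴ per unit area — no factor of 4, since only the local patch is in balance.
T = [1.32×10⁴ × 0.64 / 5.67×10⁻⁸]^(1/4) = (1.49×10¹¹)^(1/4) = 621 K.

T_ss ≈ 621 K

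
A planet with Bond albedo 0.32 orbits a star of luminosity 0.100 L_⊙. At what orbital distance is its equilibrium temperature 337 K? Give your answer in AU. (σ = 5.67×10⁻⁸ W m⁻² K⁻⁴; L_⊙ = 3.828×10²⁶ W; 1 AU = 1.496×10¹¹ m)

d ≈ 0.178 AU

L = 0.100 × 3.828×10²⁶ = 3.83×10²⁵ W.
From T_eq⁴ = L(1−A)/(16πσd²): d = √[L(1−A)/(16πσT_eq⁴)].
d = √[3.83×10²⁵ × 0.68 / (16π × 5.67×10⁻⁸ × (337)⁴)] = 2.66×10¹⁰ m = 0.178 AU.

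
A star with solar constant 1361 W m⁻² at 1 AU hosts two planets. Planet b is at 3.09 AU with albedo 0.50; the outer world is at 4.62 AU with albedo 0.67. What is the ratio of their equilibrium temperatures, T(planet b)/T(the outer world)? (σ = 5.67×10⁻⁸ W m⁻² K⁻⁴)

T₁/T₂ ≈ 1.357

T_eq = [S₀(1−A)/(4σd²)]^(1/4), so T ∝ (1−A)^(1/4) / √d.
T₁ = [1361×0.50/(4×5.67×10⁻⁸×3.09²)]^(1/4) = 133.14 K.
T₂ = [1361×0.33/(4×5.67×10⁻⁸×4.62²)]^(1/4) = 98.14 K.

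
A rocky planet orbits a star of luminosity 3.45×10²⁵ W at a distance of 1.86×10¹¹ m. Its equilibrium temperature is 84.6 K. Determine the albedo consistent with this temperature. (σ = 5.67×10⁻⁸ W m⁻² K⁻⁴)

Flux: S = L/(4πd²) = 3.45×10²⁵/(4π×(1.86×10¹¹)²) = 79.4 W m⁻².
From T_eq⁴ = S(1−A)/(4σ): 1−A = 4σT_eq⁴/S.
1−A = 4 × 5.67×10⁻⁸ × (84.6)⁴ / 79.4 = 0.146.

A ≈ 0.85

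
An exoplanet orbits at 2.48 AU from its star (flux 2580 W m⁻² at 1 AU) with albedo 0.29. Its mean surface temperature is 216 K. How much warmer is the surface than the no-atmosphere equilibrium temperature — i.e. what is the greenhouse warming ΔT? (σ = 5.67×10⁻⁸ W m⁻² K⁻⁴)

S = 2580/2.48² = 419.5 W m⁻².
T_eq = [S(1−A)/(4σ)]^(1/4) = [419.5×0.71/(4×5.67×10⁻⁸)]^(1/4) = 190.4 K.
ΔT = T_surf − T_eq = 216 − 190.4.

ΔT ≈ 25.6 K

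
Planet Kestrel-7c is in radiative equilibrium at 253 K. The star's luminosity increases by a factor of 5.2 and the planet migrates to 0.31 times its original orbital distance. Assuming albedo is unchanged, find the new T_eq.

T_eq ≈ 686 K

T_eq ∝ L^(1/4) · d^(−1/2).
T′ = 253 × 5.2^(1/4) / 0.31^(1/2) = 686 K.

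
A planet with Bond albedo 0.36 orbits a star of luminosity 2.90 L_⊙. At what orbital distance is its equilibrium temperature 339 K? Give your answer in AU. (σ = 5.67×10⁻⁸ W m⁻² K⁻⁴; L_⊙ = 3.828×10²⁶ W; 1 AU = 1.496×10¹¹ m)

L = 2.90 × 3.828×10²⁶ = 1.11×10²⁷ W.
From T_eq⁴ = L(1−A)/(16πσd²): d = √[L(1−A)/(16πσT_eq⁴)].
d = √[1.11×10²⁷ × 0.64 / (16π × 5.67×10⁻⁸ × (339)⁴)] = 1.37×10¹¹ m = 0.918 AU.

d ≈ 0.918 AU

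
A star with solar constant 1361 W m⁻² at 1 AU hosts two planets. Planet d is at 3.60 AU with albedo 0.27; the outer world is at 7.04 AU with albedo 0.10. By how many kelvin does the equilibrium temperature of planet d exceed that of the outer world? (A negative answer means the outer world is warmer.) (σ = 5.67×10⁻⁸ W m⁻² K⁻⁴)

T_eq = [S₀(1−A)/(4σd²)]^(1/4), so T ∝ (1−A)^(1/4) / √d.
T₁ = [1361×0.73/(4×5.67×10⁻⁸×3.60²)]^(1/4) = 135.59 K.
T₂ = [1361×0.90/(4×5.67×10⁻⁸×7.04²)]^(1/4) = 102.17 K.

ΔT ≈ 33.4 K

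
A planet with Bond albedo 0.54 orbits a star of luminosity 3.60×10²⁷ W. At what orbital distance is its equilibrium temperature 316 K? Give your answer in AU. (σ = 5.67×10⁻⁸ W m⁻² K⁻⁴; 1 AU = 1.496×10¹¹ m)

From T_eq⁴ = L(1−A)/(16πσd²): d = √[L(1−A)/(16πσT_eq⁴)].
d = √[3.60×10²⁷ × 0.46 / (16π × 5.67×10⁻⁸ × (316)⁴)] = 2.41×10¹¹ m = 1.61 AU.

d ≈ 1.61 AU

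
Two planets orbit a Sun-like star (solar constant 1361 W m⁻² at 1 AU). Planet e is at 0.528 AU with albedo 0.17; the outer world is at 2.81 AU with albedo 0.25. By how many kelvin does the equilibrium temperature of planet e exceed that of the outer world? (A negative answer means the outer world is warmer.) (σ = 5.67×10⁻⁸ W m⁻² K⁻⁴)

ΔT ≈ 211.1 K

T_eq = [S₀(1−A)/(4σd²)]^(1/4), so T ∝ (1−A)^(1/4) / √d.
T₁ = [1361×0.83/(4×5.67×10⁻⁸×0.528²)]^(1/4) = 365.60 K.
T₂ = [1361×0.75/(4×5.67×10⁻⁸×2.81²)]^(1/4) = 154.51 K.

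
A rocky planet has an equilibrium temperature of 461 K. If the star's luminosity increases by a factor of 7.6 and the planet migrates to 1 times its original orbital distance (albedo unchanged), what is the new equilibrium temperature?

T_eq ≈ 765 K

T_eq ∝ L^(1/4) · d^(−1/2).
T′ = 461 × 7.6^(1/4) / 1^(1/2) = 765 K.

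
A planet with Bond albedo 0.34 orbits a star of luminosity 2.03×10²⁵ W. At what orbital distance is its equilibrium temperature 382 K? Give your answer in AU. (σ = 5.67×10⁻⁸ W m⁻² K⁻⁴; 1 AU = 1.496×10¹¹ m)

d ≈ 0.0993 AU

From T_eq⁴ = L(1−A)/(16πσd²): d = √[L(1−A)/(16πσT_eq⁴)].
d = √[2.03×10²⁵ × 0.66 / (16π × 5.67×10⁻⁸ × (382)⁴)] = 1.49×10¹⁰ m = 0.0993 AU.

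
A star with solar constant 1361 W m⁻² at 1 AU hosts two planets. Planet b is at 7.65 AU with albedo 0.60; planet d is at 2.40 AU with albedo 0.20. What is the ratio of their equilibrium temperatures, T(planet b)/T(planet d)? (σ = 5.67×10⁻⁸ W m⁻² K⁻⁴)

T₁/T₂ ≈ 0.471

T_eq = [S₀(1−A)/(4σd²)]^(1/4), so T ∝ (1−A)^(1/4) / √d.
T₁ = [1361×0.40/(4×5.67×10⁻⁸×7.65²)]^(1/4) = 80.03 K.
T₂ = [1361×0.80/(4×5.67×10⁻⁸×2.40²)]^(1/4) = 169.91 K.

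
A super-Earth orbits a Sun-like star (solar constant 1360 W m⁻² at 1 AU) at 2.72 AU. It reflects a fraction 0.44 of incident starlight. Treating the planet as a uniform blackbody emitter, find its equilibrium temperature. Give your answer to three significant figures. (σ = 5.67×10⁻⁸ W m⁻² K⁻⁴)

Flux at 2.72 AU: S = 1360/2.72² = 184 W m⁻².
Energy balance: absorbed = emitted ⇒ πR²·S(1−A) = 4πR²·σT_eq⁴, so T_eq⁴ = S(1−A)/(4σ).
T_eq = [184 × 0.56 / (4 × 5.67×10⁻⁸)]^(1/4) = (4.54×10⁸)^(1/4) = 146 K.

T_eq ≈ 146 K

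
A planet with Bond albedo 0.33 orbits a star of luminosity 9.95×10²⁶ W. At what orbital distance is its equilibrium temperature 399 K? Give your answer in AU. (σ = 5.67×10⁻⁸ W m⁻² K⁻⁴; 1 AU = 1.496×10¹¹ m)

d ≈ 0.642 AU

From T_eq⁴ = L(1−A)/(16πσd²): d = √[L(1−A)/(16πσT_eq⁴)].
d = √[9.95×10²⁶ × 0.67 / (16π × 5.67×10⁻⁸ × (399)⁴)] = 9.61×10¹⁰ m = 0.642 AU.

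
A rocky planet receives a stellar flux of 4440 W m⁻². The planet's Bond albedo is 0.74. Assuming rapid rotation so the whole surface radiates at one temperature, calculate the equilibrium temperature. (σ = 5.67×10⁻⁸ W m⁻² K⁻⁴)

T_eq ≈ 267 K

Energy balance: absorbed = emitted ⇒ πR²·S(1−A) = 4πR²·σT_eq⁴, so T_eq⁴ = S(1−A)/(4σ).
T_eq = [4440 × 0.26 / (4 × 5.67×10⁻⁸)]^(1/4) = (5.09×10⁹)^(1/4) = 267 K.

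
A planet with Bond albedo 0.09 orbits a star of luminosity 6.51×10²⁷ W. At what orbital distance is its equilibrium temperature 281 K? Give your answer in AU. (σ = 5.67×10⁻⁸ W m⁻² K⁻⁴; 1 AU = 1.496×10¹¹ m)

From T_eq⁴ = L(1−A)/(16πσd²): d = √[L(1−A)/(16πσT_eq⁴)].
d = √[6.51×10²⁷ × 0.91 / (16π × 5.67×10⁻⁸ × (281)⁴)] = 5.77×10¹¹ m = 3.86 AU.

d ≈ 3.86 AU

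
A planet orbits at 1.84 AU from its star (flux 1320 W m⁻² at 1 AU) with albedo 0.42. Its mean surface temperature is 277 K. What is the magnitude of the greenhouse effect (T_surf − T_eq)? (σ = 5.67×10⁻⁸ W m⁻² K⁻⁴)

ΔT ≈ 99.3 K

S = 1320/1.84² = 389.9 W m⁻².
T_eq = [S(1−A)/(4σ)]^(1/4) = [389.9×0.58/(4×5.67×10⁻⁸)]^(1/4) = 177.7 K.
ΔT = T_surf − T_eq = 277 − 177.7.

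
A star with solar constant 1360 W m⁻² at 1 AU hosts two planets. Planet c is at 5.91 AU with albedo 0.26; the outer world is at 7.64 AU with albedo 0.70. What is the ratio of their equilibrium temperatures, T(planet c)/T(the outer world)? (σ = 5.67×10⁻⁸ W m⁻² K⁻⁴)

T_eq = [S₀(1−A)/(4σd²)]^(1/4), so T ∝ (1−A)^(1/4) / √d.
T₁ = [1360×0.74/(4×5.67×10⁻⁸×5.91²)]^(1/4) = 106.17 K.
T₂ = [1360×0.30/(4×5.67×10⁻⁸×7.64²)]^(1/4) = 74.51 K.

T₁/T₂ ≈ 1.425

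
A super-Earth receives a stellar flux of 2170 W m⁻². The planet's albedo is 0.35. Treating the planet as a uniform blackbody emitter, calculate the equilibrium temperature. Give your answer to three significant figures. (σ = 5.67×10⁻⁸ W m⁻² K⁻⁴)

T_eq ≈ 281 K

Energy balance: absorbed = emitted ⇒ πR²·S(1−A) = 4πR²·σT_eq⁴, so T_eq⁴ = S(1−A)/(4σ).
T_eq = [2170 × 0.65 / (4 × 5.67×10⁻⁸)]^(1/4) = (6.22×10⁹)^(1/4) = 281 K.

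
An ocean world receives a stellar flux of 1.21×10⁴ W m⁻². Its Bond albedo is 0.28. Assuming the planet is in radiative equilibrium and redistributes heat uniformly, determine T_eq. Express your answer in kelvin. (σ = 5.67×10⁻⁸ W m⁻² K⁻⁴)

T_eq ≈ 443 K

Energy balance: absorbed = emitted ⇒ πR²·S(1−A) = 4πR²·σT_eq⁴, so T_eq⁴ = S(1−A)/(4σ).
T_eq = [1.21×10⁴ × 0.72 / (4 × 5.67×10⁻⁸)]^(1/4) = (3.84×10¹⁰)^(1/4) = 443 K.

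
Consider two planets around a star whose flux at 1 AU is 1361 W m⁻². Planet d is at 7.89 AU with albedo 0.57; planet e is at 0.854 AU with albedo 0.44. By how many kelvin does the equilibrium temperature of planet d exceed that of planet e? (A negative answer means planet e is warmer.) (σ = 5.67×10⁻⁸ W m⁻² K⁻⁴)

T_eq = [S₀(1−A)/(4σd²)]^(1/4), so T ∝ (1−A)^(1/4) / √d.
T₁ = [1361×0.43/(4×5.67×10⁻⁸×7.89²)]^(1/4) = 80.24 K.
T₂ = [1361×0.56/(4×5.67×10⁻⁸×0.854²)]^(1/4) = 260.54 K.

ΔT ≈ -180.3 K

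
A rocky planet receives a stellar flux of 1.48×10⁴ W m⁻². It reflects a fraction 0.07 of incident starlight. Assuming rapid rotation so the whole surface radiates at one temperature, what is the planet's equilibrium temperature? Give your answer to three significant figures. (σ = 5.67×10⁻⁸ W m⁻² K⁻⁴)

T_eq ≈ 496 K

Energy balance: absorbed = emitted ⇒ πR²·S(1−A) = 4πR²·σT_eq⁴, so T_eq⁴ = S(1−A)/(4σ).
T_eq = [1.48×10⁴ × 0.93 / (4 × 5.67×10⁻⁸)]^(1/4) = (6.07×10¹⁰)^(1/4) = 496 K.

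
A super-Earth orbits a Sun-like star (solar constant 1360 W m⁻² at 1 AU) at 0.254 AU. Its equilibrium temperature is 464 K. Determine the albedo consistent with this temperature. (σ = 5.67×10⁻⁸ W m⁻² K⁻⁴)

Flux at 0.254 AU: S = 1360/0.254² = 2.11×10⁴ W m⁻².
From T_eq⁴ = S(1−A)/(4σ): 1−A = 4σT_eq⁴/S.
1−A = 4 × 5.67×10⁻⁸ × (464)⁴ / 2.11×10⁴ = 0.499.

A ≈ 0.50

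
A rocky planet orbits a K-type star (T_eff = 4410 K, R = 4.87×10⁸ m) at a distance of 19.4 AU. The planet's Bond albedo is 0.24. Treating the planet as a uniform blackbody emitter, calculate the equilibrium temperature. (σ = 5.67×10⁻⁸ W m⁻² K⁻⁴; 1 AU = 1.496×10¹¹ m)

d = 19.4 AU = 2.90×10¹² m.
L = 4πR_⋆²σT_⋆⁴ = 4π(4.87×10⁸)² × 5.67×10⁻⁸ × (4410)⁴ = 6.39×10²⁵ W.
S = L/(4πd²) = 0.604 W m⁻².
Energy balance: absorbed = emitted ⇒ πR²·S(1−A) = 4πR²·σT_eq⁴, so T_eq⁴ = S(1−A)/(4σ).
T_eq = [0.604 × 0.76 / (4 × 5.67×10⁻⁸)]^(1/4) = (2.02×10⁶)^(1/4) = 37.7 K.

T_eq ≈ 37.7 K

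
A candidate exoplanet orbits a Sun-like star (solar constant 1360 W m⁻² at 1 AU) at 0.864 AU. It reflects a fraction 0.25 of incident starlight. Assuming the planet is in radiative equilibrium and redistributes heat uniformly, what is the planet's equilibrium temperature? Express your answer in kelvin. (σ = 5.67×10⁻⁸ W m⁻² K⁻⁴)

T_eq ≈ 279 K

Flux at 0.864 AU: S = 1360/0.864² = 1820 W m⁻².
Energy balance: absorbed = emitted ⇒ πR²·S(1−A) = 4πR²·σT_eq⁴, so T_eq⁴ = S(1−A)/(4σ).
T_eq = [1820 × 0.75 / (4 × 5.67×10⁻⁸)]^(1/4) = (6.02×10⁹)^(1/4) = 279 K.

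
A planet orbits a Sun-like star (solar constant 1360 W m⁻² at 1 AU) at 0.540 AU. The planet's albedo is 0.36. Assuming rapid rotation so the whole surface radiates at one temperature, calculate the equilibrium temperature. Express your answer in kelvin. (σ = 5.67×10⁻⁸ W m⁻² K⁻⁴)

Flux at 0.540 AU: S = 1360/0.540² = 4660 W m⁻².
Energy balance: absorbed = emitted ⇒ πR²·S(1−A) = 4πR²·σT_eq⁴, so T_eq⁴ = S(1−A)/(4σ).
T_eq = [4660 × 0.64 / (4 × 5.67×10⁻⁸)]^(1/4) = (1.32×10¹⁰)^(1/4) = 339 K.

T_eq ≈ 339 K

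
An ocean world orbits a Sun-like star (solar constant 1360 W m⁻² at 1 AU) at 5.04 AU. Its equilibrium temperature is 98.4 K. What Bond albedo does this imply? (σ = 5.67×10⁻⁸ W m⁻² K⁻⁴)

Flux at 5.04 AU: S = 1360/5.04² = 53.5 W m⁻².
From T_eq⁴ = S(1−A)/(4σ): 1−A = 4σT_eq⁴/S.
1−A = 4 × 5.67×10⁻⁸ × (98.4)⁴ / 53.5 = 0.397.

A ≈ 0.60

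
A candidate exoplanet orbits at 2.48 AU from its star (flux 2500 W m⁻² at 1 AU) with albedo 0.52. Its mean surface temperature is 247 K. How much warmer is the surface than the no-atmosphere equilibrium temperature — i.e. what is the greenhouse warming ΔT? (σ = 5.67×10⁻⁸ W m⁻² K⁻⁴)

ΔT ≈ 75.7 K

S = 2500/2.48² = 406.5 W m⁻².
T_eq = [S(1−A)/(4σ)]^(1/4) = [406.5×0.48/(4×5.67×10⁻⁸)]^(1/4) = 171.3 K.
ΔT = T_surf − T_eq = 247 − 171.3.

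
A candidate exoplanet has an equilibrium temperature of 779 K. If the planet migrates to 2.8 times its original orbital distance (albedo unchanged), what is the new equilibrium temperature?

T_eq ≈ 466 K

T_eq ∝ L^(1/4) · d^(−1/2).
T′ = 779 / 2.8^(1/2) = 466 K.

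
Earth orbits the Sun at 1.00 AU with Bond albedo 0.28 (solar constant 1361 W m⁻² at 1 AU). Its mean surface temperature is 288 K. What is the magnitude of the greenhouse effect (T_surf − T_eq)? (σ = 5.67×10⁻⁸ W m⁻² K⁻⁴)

S = 1361/1.00² = 1361 W m⁻².
T_eq = [S(1−A)/(4σ)]^(1/4) = [1361×0.72/(4×5.67×10⁻⁸)]^(1/4) = 256.4 K.
ΔT = T_surf − T_eq = 288 − 256.4.

ΔT ≈ 31.6 K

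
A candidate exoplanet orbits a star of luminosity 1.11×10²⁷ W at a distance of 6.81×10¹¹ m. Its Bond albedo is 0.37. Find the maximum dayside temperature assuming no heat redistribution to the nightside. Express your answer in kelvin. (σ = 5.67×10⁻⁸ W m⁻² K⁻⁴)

T_ss ≈ 214 K

Flux: S = L/(4πd²) = 1.11×10²⁷/(4π×(6.81×10¹¹)²) = 190 W m⁻².
With no redistribution each surface element balances locally: S(1−A) = σT⁴.
T = [190 × 0.63 / 5.67×10⁻⁸]^(1/4) = (2.12×10⁹)^(1/4) = 214 K.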